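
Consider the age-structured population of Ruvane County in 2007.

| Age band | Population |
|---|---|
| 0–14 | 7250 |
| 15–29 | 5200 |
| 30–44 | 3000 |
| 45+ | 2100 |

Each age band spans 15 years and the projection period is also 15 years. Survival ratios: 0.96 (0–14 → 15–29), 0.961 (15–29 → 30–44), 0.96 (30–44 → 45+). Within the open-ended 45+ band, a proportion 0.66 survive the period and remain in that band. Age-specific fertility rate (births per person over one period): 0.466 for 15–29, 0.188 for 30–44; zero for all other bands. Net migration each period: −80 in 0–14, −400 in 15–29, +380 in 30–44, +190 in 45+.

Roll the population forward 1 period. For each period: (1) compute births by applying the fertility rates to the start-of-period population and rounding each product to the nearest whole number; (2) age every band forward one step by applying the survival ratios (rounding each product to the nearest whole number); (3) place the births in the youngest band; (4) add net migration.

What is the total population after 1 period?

19300

Period 1:
Births: 5200 × 0.466 = 2423  |  3000 × 0.188 = 564 ⇒ total 2987
15–29: 7250 × 0.96 = 6960
30–44: 5200 × 0.961 = 4997
45+: 3000 × 0.96 + 2100 × 0.66 = 2880 + 1386 = 4266
Net migration: 0–14 − 80 → 2907; 15–29 − 400 → 6560; 30–44 + 380 → 5377; 45+ + 190 → 4456
Population now: 0–14=2907, 15–29=6560, 30–44=5377, 45+=4456
Total after period 1: 2907 + 6560 + 5377 + 4456 = 19300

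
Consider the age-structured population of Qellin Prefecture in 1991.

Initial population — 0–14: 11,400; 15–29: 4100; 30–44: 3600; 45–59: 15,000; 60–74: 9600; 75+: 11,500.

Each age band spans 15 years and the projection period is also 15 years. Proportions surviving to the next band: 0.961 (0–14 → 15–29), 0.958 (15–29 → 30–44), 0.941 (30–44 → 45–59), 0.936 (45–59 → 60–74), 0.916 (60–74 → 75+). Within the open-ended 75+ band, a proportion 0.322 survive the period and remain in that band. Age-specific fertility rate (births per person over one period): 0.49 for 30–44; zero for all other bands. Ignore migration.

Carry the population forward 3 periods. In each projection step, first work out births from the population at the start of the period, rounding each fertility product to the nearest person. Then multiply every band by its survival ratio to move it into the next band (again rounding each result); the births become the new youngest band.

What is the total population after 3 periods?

(Groups numbered youngest = 1 to oldest = 6.)
Period 1.
Births: 3600 * 0.49 = 1764
Group 2: 11400 * 0.961 = 10955
Group 3: 4100 * 0.958 = 3928
Group 4: 3600 * 0.941 = 3388
Group 5: 15000 * 0.936 = 14040
Group 6: 9600 * 0.916 + 11500 * 0.322 = 8794 + 3703 = 12497
Giving 1764 / 10955 / 3928 / 3388 / 14040 / 12497.
Period 2.
Births: 3928 * 0.49 = 1925
Group 2: 1764 * 0.961 = 1695
Group 3: 10955 * 0.958 = 10495
Group 4: 3928 * 0.941 = 3696
Group 5: 3388 * 0.936 = 3171
Group 6: 14040 * 0.916 + 12497 * 0.322 = 12861 + 4024 = 16885
Giving 1925 / 1695 / 10495 / 3696 / 3171 / 16885.
Period 3.
Births: 10495 * 0.49 = 5143
Group 2: 1925 * 0.961 = 1850
Group 3: 1695 * 0.958 = 1624
Group 4: 10495 * 0.941 = 9876
Group 5: 3696 * 0.936 = 3459
Group 6: 3171 * 0.916 + 16885 * 0.322 = 2905 + 5437 = 8342
Giving 5143 / 1850 / 1624 / 9876 / 3459 / 8342.
Total after period 3: 5143 + 1850 + 1624 + 9876 + 3459 + 8342 = 30294

30294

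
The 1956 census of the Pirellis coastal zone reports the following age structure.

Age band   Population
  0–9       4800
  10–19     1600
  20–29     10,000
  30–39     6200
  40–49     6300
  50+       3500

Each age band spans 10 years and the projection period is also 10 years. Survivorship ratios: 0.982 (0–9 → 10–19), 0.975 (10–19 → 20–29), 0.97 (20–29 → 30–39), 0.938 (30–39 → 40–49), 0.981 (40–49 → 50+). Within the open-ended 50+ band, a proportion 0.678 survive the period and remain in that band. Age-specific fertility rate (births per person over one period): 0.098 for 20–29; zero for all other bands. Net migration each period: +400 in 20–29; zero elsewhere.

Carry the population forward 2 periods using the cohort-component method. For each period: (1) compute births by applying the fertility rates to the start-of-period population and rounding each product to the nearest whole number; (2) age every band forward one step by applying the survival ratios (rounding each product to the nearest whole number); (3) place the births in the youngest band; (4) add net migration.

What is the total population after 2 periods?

28654

Let band 1 be 0–9 through band 6 = 50+.
— Period 1 —
Births: 10000 × 0.098 = 980
Band 2: 4800 × 0.982 = 4714
Band 3: 1600 × 0.975 = 1560
Band 4: 10000 × 0.97 = 9700
Band 5: 6200 × 0.938 = 5816
Band 6: 6300 × 0.981 + 3500 × 0.678 = 6180 + 2373 = 8553
Net migration: Band 3 + 400 → 1960
Population now: 0–9=980, 10–19=4714, 20–29=1960, 30–39=9700, 40–49=5816, 50+=8553
— Period 2 —
Births: 1960 × 0.098 = 192
Band 2: 980 × 0.982 = 962
Band 3: 4714 × 0.975 = 4596
Band 4: 1960 × 0.97 = 1901
Band 5: 9700 × 0.938 = 9099
Band 6: 5816 × 0.981 + 8553 × 0.678 = 5705 + 5799 = 11504
Net migration: Band 3 + 400 → 4996
Population now: 0–9=192, 10–19=962, 20–29=4996, 30–39=1901, 40–49=9099, 50+=11504
Total after period 2: 192 + 962 + 4996 + 1901 + 9099 + 11504 = 28654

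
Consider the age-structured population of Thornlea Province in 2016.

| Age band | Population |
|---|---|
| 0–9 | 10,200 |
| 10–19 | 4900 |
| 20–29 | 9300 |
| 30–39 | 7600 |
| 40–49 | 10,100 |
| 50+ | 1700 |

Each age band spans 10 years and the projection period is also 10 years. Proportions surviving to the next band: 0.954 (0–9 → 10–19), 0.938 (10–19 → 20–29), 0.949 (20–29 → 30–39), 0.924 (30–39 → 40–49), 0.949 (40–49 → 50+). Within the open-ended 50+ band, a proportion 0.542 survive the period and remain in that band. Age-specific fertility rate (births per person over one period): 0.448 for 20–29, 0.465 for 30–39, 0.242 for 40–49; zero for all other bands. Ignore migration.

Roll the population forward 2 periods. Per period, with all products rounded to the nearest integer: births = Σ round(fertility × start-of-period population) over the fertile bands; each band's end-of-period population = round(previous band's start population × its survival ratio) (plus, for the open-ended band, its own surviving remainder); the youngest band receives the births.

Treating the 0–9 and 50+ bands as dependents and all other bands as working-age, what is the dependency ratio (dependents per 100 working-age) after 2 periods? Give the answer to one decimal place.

64.6

Let group 1 be 0–9 through group 6 = 50+.
Period 1:
Births: 9300 × 0.448 = 4166, 7600 × 0.465 = 3534, 10100 × 0.242 = 2444 — total 10144
Group 2: 10200 × 0.954 = 9731
Group 3: 4900 × 0.938 = 4596
Group 4: 9300 × 0.949 = 8826
Group 5: 7600 × 0.924 = 7022
Group 6: 10100 × 0.949 + 1700 × 0.542 = 9585 + 921 = 10506
Population now: 0–9=10144, 10–19=9731, 20–29=4596, 30–39=8826, 40–49=7022, 50+=10506
Period 2:
Births: 4596 × 0.448 = 2059, 8826 × 0.465 = 4104, 7022 × 0.242 = 1699 — total 7862
Group 2: 10144 × 0.954 = 9677
Group 3: 9731 × 0.938 = 9128
Group 4: 4596 × 0.949 = 4362
Group 5: 8826 × 0.924 = 8155
Group 6: 7022 × 0.949 + 10506 × 0.542 = 6664 + 5694 = 12358
Population now: 0–9=7862, 10–19=9677, 20–29=9128, 30–39=4362, 40–49=8155, 50+=12358
Dependents (band 0–9 + band 50+) = 7862 + 12358 = 20220; working-age = 31322; ratio = 20220/31322 × 100 = 64.6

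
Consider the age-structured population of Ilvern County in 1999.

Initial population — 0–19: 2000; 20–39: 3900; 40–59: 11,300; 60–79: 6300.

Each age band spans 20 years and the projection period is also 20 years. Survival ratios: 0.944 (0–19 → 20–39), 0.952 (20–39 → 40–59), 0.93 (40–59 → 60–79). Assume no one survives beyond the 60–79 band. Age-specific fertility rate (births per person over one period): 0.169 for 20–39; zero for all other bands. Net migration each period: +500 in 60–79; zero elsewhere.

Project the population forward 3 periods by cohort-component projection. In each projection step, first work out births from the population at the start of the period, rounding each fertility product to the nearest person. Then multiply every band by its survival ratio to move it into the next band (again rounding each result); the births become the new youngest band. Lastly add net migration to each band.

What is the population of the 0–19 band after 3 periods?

Numbering the bands 1..4 from youngest to oldest:
Period 1:
Births: 3900 × 0.169 = 659
Band 2: 2000 × 0.944 = 1888
Band 3: 3900 × 0.952 = 3713
Band 4: 11300 × 0.93 = 10509
Net migration: Band 4 + 500 → 11009
→ [659, 1888, 3713, 11009]
Period 2:
Births: 1888 × 0.169 = 319
Band 2: 659 × 0.944 = 622
Band 3: 1888 × 0.952 = 1797
Band 4: 3713 × 0.93 = 3453
Net migration: Band 4 + 500 → 3953
→ [319, 622, 1797, 3953]
Period 3:
Births: 622 × 0.169 = 105
Band 2: 319 × 0.944 = 301
Band 3: 622 × 0.952 = 592
Band 4: 1797 × 0.93 = 1671
Net migration: Band 4 + 500 → 2171
→ [105, 301, 592, 2171]

105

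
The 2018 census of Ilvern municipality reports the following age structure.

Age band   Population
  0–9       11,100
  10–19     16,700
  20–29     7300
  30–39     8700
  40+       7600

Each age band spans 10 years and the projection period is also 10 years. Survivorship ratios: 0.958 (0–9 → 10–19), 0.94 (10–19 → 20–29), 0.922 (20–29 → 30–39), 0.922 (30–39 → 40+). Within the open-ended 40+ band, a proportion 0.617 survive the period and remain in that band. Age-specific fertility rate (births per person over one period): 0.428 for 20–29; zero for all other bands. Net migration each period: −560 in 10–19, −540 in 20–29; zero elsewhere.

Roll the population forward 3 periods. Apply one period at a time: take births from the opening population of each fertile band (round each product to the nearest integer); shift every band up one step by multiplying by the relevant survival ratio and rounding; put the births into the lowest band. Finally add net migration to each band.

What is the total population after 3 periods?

41012

Period 1:
Births: 7300 × 0.428 = 3124
10–19: 11100 × 0.958 = 10634
20–29: 16700 × 0.94 = 15698
30–39: 7300 × 0.922 = 6731
40+: 8700 × 0.922 + 7600 × 0.617 = 8021 + 4689 = 12710
Net migration: 10–19 − 560 → 10074; 20–29 − 540 → 15158
Giving 3124 / 10074 / 15158 / 6731 / 12710.
Period 2:
Births: 15158 × 0.428 = 6488
10–19: 3124 × 0.958 = 2993
20–29: 10074 × 0.94 = 9470
30–39: 15158 × 0.922 = 13976
40+: 6731 × 0.922 + 12710 × 0.617 = 6206 + 7842 = 14048
Net migration: 10–19 − 560 → 2433; 20–29 − 540 → 8930
Giving 6488 / 2433 / 8930 / 13976 / 14048.
Period 3:
Births: 8930 × 0.428 = 3822
10–19: 6488 × 0.958 = 6216
20–29: 2433 × 0.94 = 2287
30–39: 8930 × 0.922 = 8233
40+: 13976 × 0.922 + 14048 × 0.617 = 12886 + 8668 = 21554
Net migration: 10–19 − 560 → 5656; 20–29 − 540 → 1747
Giving 3822 / 5656 / 1747 / 8233 / 21554.
Total after period 3: 3822 + 5656 + 1747 + 8233 + 21554 = 41012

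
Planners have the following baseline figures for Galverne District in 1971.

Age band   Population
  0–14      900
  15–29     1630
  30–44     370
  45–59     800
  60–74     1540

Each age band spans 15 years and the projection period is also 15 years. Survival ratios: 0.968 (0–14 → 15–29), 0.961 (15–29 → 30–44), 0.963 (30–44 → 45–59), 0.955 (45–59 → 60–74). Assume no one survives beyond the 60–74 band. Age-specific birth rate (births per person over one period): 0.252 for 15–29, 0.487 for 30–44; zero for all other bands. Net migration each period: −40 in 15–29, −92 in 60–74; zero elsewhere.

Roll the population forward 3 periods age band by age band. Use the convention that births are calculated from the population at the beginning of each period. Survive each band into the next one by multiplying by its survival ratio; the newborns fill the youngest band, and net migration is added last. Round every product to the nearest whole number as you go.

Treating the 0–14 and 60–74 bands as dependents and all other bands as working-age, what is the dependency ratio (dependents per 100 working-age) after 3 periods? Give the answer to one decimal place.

After projecting period 1:
Births: 1630 * 0.252 = 411  |  370 * 0.487 = 180 → total 591
15–29: 900 * 0.968 = 871
30–44: 1630 * 0.961 = 1566
45–59: 370 * 0.963 = 356
60–74: 800 * 0.955 = 764
Net migration: 15–29 − 40 → 831; 60–74 − 92 → 672
End of period: [591, 831, 1566, 356, 672]
After projecting period 2:
Births: 831 * 0.252 = 209  |  1566 * 0.487 = 763 → total 972
15–29: 591 * 0.968 = 572
30–44: 831 * 0.961 = 799
45–59: 1566 * 0.963 = 1508
60–74: 356 * 0.955 = 340
Net migration: 15–29 − 40 → 532; 60–74 − 92 → 248
End of period: [972, 532, 799, 1508, 248]
After projecting period 3:
Births: 532 * 0.252 = 134  |  799 * 0.487 = 389 → total 523
15–29: 972 * 0.968 = 941
30–44: 532 * 0.961 = 511
45–59: 799 * 0.963 = 769
60–74: 1508 * 0.955 = 1440
Net migration: 15–29 − 40 → 901; 60–74 − 92 → 1348
End of period: [523, 901, 511, 769, 1348]
Dependents (band 0–14 + band 60–74) = 523 + 1348 = 1871; working-age = 2181; ratio = 1871/2181 × 100 = 85.8

85.8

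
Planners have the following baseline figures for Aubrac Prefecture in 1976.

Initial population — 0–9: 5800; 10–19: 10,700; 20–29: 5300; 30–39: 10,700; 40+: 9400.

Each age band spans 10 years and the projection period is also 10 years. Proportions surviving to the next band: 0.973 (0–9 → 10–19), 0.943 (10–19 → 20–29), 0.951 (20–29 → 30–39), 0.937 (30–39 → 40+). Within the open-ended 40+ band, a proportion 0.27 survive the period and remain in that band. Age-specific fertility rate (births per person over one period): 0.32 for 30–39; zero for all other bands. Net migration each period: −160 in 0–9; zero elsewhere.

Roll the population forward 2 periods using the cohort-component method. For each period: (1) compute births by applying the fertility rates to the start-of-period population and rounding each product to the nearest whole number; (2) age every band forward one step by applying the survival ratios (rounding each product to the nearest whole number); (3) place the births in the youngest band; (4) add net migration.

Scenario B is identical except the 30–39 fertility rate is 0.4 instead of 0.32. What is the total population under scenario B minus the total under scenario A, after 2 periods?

1236

Let band 1 be 0–9 through band 5 = 40+.
[period 1]
Births: 10700 × 0.32 = 3424
Band 2: 5800 × 0.973 = 5643
Band 3: 10700 × 0.943 = 10090
Band 4: 5300 × 0.951 = 5040
Band 5: 10700 × 0.937 + 9400 × 0.27 = 10026 + 2538 = 12564
Net migration: Band 1 − 160 → 3264
Giving 3264 / 5643 / 10090 / 5040 / 12564.
[period 2]
Births: 5040 × 0.32 = 1613
Band 2: 3264 × 0.973 = 3176
Band 3: 5643 × 0.943 = 5321
Band 4: 10090 × 0.951 = 9596
Band 5: 5040 × 0.937 + 12564 × 0.27 = 4722 + 3392 = 8114
Net migration: Band 1 − 160 → 1453
Giving 1453 / 3176 / 5321 / 9596 / 8114.
Scenario A total after 2 periods: 27660
Scenario B projection —
[period 1]
Births: 10700 × 0.4 = 4280
Band 2: 5800 × 0.973 = 5643
Band 3: 10700 × 0.943 = 10090
Band 4: 5300 × 0.951 = 5040
Band 5: 10700 × 0.937 + 9400 × 0.27 = 10026 + 2538 = 12564
Net migration: Band 1 − 160 → 4120
Giving 4120 / 5643 / 10090 / 5040 / 12564.
[period 2]
Births: 5040 × 0.4 = 2016
Band 2: 4120 × 0.973 = 4009
Band 3: 5643 × 0.943 = 5321
Band 4: 10090 × 0.951 = 9596
Band 5: 5040 × 0.937 + 12564 × 0.27 = 4722 + 3392 = 8114
Net migration: Band 1 − 160 → 1856
Giving 1856 / 4009 / 5321 / 9596 / 8114.
Scenario B total after 2 periods: 28896
Difference B − A = 28896 − 27660 = 1236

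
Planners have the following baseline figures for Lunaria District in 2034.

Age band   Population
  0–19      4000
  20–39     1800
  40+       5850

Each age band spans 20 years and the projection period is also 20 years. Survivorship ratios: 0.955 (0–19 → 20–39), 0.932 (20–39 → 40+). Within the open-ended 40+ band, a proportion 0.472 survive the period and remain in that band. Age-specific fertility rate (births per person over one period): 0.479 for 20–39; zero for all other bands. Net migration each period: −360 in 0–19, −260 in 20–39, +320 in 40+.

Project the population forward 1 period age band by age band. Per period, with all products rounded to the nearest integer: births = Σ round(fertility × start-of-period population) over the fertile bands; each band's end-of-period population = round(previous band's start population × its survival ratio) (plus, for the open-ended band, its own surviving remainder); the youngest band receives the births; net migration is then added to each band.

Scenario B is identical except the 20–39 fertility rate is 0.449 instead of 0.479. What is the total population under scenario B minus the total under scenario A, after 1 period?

-54

(Groups numbered youngest = 1 to oldest = 3.)
After projecting period 1:
Births: 1800 * 0.479 = 862
Group 2: 4000 * 0.955 = 3820
Group 3: 1800 * 0.932 + 5850 * 0.472 = 1678 + 2761 = 4439
Net migration: Group 1 − 360 → 502; Group 2 − 260 → 3560; Group 3 + 320 → 4759
→ [502, 3560, 4759]
Scenario A total after 1 period: 8821
Scenario B projection —
After projecting period 1:
Births: 1800 * 0.449 = 808
Group 2: 4000 * 0.955 = 3820
Group 3: 1800 * 0.932 + 5850 * 0.472 = 1678 + 2761 = 4439
Net migration: Group 1 − 360 → 448; Group 2 − 260 → 3560; Group 3 + 320 → 4759
→ [448, 3560, 4759]
Scenario B total after 1 period: 8767
Difference B − A = 8767 − 8821 = -54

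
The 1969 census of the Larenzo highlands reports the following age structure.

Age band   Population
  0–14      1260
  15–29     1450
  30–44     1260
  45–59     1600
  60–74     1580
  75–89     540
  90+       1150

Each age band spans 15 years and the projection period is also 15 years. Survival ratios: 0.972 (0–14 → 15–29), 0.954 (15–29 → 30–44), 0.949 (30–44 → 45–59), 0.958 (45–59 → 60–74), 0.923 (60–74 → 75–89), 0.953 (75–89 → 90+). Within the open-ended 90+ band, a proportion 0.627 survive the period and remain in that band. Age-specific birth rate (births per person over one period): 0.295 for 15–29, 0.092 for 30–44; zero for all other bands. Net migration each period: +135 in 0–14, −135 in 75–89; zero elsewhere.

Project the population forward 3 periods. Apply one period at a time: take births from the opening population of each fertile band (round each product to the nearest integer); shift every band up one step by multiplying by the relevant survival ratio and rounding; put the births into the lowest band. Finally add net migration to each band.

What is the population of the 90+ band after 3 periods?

2497

Numbering the groups 1..7 from youngest to oldest:
[period 1]
Births: 1450 * 0.295 = 428  |  1260 * 0.092 = 116 — total 544
Group 2: 1260 * 0.972 = 1225
Group 3: 1450 * 0.954 = 1383
Group 4: 1260 * 0.949 = 1196
Group 5: 1600 * 0.958 = 1533
Group 6: 1580 * 0.923 = 1458
Group 7: 540 * 0.953 + 1150 * 0.627 = 515 + 721 = 1236
Net migration: Group 1 + 135 → 679; Group 6 − 135 → 1323
End of period: [679, 1225, 1383, 1196, 1533, 1323, 1236]
[period 2]
Births: 1225 * 0.295 = 361  |  1383 * 0.092 = 127 — total 488
Group 2: 679 * 0.972 = 660
Group 3: 1225 * 0.954 = 1169
Group 4: 1383 * 0.949 = 1312
Group 5: 1196 * 0.958 = 1146
Group 6: 1533 * 0.923 = 1415
Group 7: 1323 * 0.953 + 1236 * 0.627 = 1261 + 775 = 2036
Net migration: Group 1 + 135 → 623; Group 6 − 135 → 1280
End of period: [623, 660, 1169, 1312, 1146, 1280, 2036]
[period 3]
Births: 660 * 0.295 = 195  |  1169 * 0.092 = 108 — total 303
Group 2: 623 * 0.972 = 606
Group 3: 660 * 0.954 = 630
Group 4: 1169 * 0.949 = 1109
Group 5: 1312 * 0.958 = 1257
Group 6: 1146 * 0.923 = 1058
Group 7: 1280 * 0.953 + 2036 * 0.627 = 1220 + 1277 = 2497
Net migration: Group 1 + 135 → 438; Group 6 − 135 → 923
End of period: [438, 606, 630, 1109, 1257, 923, 2497]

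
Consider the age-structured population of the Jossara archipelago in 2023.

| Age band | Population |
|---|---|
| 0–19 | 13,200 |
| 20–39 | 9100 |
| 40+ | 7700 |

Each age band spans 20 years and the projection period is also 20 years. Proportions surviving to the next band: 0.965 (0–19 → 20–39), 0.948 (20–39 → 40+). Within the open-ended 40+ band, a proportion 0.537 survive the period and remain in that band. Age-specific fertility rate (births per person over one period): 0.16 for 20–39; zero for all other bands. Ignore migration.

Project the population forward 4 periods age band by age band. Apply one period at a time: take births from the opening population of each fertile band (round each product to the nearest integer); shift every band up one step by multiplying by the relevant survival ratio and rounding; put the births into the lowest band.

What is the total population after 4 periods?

8571

— Period 1 —
Births: 9100 × 0.16 = 1456
20–39: 13200 × 0.965 = 12738
40+: 9100 × 0.948 + 7700 × 0.537 = 8627 + 4135 = 12762
→ [1456, 12738, 12762]
— Period 2 —
Births: 12738 × 0.16 = 2038
20–39: 1456 × 0.965 = 1405
40+: 12738 × 0.948 + 12762 × 0.537 = 12076 + 6853 = 18929
→ [2038, 1405, 18929]
— Period 3 —
Births: 1405 × 0.16 = 225
20–39: 2038 × 0.965 = 1967
40+: 1405 × 0.948 + 18929 × 0.537 = 1332 + 10165 = 11497
→ [225, 1967, 11497]
— Period 4 —
Births: 1967 × 0.16 = 315
20–39: 225 × 0.965 = 217
40+: 1967 × 0.948 + 11497 × 0.537 = 1865 + 6174 = 8039
→ [315, 217, 8039]
Total after period 4: 315 + 217 + 8039 = 8571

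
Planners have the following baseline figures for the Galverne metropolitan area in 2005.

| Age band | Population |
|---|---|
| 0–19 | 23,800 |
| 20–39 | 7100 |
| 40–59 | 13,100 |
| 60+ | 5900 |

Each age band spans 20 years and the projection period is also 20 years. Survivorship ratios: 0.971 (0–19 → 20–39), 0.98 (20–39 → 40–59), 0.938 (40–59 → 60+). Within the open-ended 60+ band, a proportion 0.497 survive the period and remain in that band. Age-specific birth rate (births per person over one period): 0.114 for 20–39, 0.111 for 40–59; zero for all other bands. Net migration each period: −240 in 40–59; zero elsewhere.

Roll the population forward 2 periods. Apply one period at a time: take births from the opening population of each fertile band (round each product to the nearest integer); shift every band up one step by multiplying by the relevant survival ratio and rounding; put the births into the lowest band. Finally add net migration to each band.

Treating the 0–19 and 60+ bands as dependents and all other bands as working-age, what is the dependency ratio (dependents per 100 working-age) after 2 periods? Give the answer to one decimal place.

70.1

(Groups numbered youngest = 1 to oldest = 4.)
— Period 1 —
Births: 7100 * 0.114 = 809 ; 13100 * 0.111 = 1454 ⇒ total 2263
Group 2: 23800 * 0.971 = 23110
Group 3: 7100 * 0.98 = 6958
Group 4: 13100 * 0.938 + 5900 * 0.497 = 12288 + 2932 = 15220
Net migration: Group 3 − 240 → 6718
Giving 2263 / 23110 / 6718 / 15220.
— Period 2 —
Births: 23110 * 0.114 = 2635 ; 6718 * 0.111 = 746 ⇒ total 3381
Group 2: 2263 * 0.971 = 2197
Group 3: 23110 * 0.98 = 22648
Group 4: 6718 * 0.938 + 15220 * 0.497 = 6301 + 7564 = 13865
Net migration: Group 3 − 240 → 22408
Giving 3381 / 2197 / 22408 / 13865.
Dependents (band 0–19 + band 60+) = 3381 + 13865 = 17246; working-age = 24605; ratio = 17246/24605 × 100 = 70.1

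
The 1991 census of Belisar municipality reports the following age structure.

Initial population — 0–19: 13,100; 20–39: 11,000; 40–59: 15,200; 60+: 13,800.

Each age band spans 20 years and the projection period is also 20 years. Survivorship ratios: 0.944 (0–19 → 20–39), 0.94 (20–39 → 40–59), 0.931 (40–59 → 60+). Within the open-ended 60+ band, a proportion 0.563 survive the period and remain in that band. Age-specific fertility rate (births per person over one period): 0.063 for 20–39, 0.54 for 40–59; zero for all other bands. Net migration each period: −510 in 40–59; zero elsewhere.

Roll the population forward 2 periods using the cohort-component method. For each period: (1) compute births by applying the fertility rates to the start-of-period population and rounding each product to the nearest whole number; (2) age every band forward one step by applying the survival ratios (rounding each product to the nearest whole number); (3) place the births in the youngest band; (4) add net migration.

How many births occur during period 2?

Call the groups 1 to 4, youngest first.
— Period 1 —
Births: 11000 × 0.063 = 693, 15200 × 0.54 = 8208 ⇒ total 8901
Group 2: 13100 × 0.944 = 12366
Group 3: 11000 × 0.94 = 10340
Group 4: 15200 × 0.931 + 13800 × 0.563 = 14151 + 7769 = 21920
Net migration: Group 3 − 510 → 9830
End of period: [8901, 12366, 9830, 21920]
— Period 2 —
Births: 12366 × 0.063 = 779, 9830 × 0.54 = 5308 ⇒ total 6087
Group 2: 8901 × 0.944 = 8403
Group 3: 12366 × 0.94 = 11624
Group 4: 9830 × 0.931 + 21920 × 0.563 = 9152 + 12341 = 21493
Net migration: Group 3 − 510 → 11114
End of period: [6087, 8403, 11114, 21493]

6087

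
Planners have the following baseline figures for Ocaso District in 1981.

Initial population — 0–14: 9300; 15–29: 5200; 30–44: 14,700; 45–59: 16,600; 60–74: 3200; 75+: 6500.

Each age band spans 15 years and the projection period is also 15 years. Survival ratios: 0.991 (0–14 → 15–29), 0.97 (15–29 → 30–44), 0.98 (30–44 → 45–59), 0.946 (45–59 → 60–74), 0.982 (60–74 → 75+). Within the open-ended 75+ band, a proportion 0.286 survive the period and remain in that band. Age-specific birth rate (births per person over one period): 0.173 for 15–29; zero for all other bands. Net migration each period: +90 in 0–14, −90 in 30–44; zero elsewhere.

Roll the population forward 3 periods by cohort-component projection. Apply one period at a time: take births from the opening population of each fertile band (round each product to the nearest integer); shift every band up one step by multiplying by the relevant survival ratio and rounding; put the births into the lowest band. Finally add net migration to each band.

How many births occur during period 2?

Let band 1 be 0–14 through band 6 = 75+.
After projecting period 1:
Births: 5200 × 0.173 = 900
Band 2: 9300 × 0.991 = 9216
Band 3: 5200 × 0.97 = 5044
Band 4: 14700 × 0.98 = 14406
Band 5: 16600 × 0.946 = 15704
Band 6: 3200 × 0.982 + 6500 × 0.286 = 3142 + 1859 = 5001
Net migration: Band 1 + 90 → 990; Band 3 − 90 → 4954
End of period: [990, 9216, 4954, 14406, 15704, 5001]
After projecting period 2:
Births: 9216 × 0.173 = 1594
Band 2: 990 × 0.991 = 981
Band 3: 9216 × 0.97 = 8940
Band 4: 4954 × 0.98 = 4855
Band 5: 14406 × 0.946 = 13628
Band 6: 15704 × 0.982 + 5001 × 0.286 = 15421 + 1430 = 16851
Net migration: Band 1 + 90 → 1684; Band 3 − 90 → 8850
End of period: [1684, 981, 8850, 4855, 13628, 16851]

1594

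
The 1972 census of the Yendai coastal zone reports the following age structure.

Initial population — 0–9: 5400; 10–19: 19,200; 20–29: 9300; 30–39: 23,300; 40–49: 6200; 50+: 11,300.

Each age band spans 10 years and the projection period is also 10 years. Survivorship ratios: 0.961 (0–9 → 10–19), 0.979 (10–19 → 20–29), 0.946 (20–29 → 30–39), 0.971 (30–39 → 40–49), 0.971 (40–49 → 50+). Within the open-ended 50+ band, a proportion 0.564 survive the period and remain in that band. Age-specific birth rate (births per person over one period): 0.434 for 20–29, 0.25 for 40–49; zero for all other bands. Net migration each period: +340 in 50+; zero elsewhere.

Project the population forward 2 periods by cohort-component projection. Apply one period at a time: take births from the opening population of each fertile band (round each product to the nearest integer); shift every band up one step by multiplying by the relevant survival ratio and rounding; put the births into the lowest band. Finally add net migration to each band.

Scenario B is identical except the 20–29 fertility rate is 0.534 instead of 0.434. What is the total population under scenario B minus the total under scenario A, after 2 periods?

2774

Let group 1 be 0–9 through group 6 = 50+.
Period 1.
Births: 9300 × 0.434 = 4036 ; 6200 × 0.25 = 1550 → 5586
Group 2: 5400 × 0.961 = 5189
Group 3: 19200 × 0.979 = 18797
Group 4: 9300 × 0.946 = 8798
Group 5: 23300 × 0.971 = 22624
Group 6: 6200 × 0.971 + 11300 × 0.564 = 6020 + 6373 = 12393
Net migration: Group 6 + 340 → 12733
End of period: [5586, 5189, 18797, 8798, 22624, 12733]
Period 2.
Births: 18797 × 0.434 = 8158 ; 22624 × 0.25 = 5656 → 13814
Group 2: 5586 × 0.961 = 5368
Group 3: 5189 × 0.979 = 5080
Group 4: 18797 × 0.946 = 17782
Group 5: 8798 × 0.971 = 8543
Group 6: 22624 × 0.971 + 12733 × 0.564 = 21968 + 7181 = 29149
Net migration: Group 6 + 340 → 29489
End of period: [13814, 5368, 5080, 17782, 8543, 29489]
Scenario A total after 2 periods: 80076
Scenario B projection —
Period 1.
Births: 9300 × 0.534 = 4966 ; 6200 × 0.25 = 1550 → 6516
Group 2: 5400 × 0.961 = 5189
Group 3: 19200 × 0.979 = 18797
Group 4: 9300 × 0.946 = 8798
Group 5: 23300 × 0.971 = 22624
Group 6: 6200 × 0.971 + 11300 × 0.564 = 6020 + 6373 = 12393
Net migration: Group 6 + 340 → 12733
End of period: [6516, 5189, 18797, 8798, 22624, 12733]
Period 2.
Births: 18797 × 0.534 = 10038 ; 22624 × 0.25 = 5656 → 15694
Group 2: 6516 × 0.961 = 6262
Group 3: 5189 × 0.979 = 5080
Group 4: 18797 × 0.946 = 17782
Group 5: 8798 × 0.971 = 8543
Group 6: 22624 × 0.971 + 12733 × 0.564 = 21968 + 7181 = 29149
Net migration: Group 6 + 340 → 29489
End of period: [15694, 6262, 5080, 17782, 8543, 29489]
Scenario B total after 2 periods: 82850
Difference B − A = 82850 − 80076 = 2774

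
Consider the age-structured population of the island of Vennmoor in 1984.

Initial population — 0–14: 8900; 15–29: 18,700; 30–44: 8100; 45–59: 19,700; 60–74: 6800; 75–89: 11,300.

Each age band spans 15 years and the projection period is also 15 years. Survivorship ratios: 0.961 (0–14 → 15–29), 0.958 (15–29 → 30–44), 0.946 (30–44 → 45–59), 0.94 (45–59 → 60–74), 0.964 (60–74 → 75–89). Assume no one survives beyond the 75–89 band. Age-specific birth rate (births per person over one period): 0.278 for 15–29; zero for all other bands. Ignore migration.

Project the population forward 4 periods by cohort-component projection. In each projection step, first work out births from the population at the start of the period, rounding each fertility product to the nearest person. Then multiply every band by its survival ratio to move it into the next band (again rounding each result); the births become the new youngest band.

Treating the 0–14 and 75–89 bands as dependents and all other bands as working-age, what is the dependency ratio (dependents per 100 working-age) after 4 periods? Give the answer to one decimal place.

Numbering the bands 1..6 from youngest to oldest:
[period 1]
Births: 18700 × 0.278 = 5199
Band 2: 8900 × 0.961 = 8553
Band 3: 18700 × 0.958 = 17915
Band 4: 8100 × 0.946 = 7663
Band 5: 19700 × 0.94 = 18518
Band 6: 6800 × 0.964 = 6555
End of period: [5199, 8553, 17915, 7663, 18518, 6555]
[period 2]
Births: 8553 × 0.278 = 2378
Band 2: 5199 × 0.961 = 4996
Band 3: 8553 × 0.958 = 8194
Band 4: 17915 × 0.946 = 16948
Band 5: 7663 × 0.94 = 7203
Band 6: 18518 × 0.964 = 17851
End of period: [2378, 4996, 8194, 16948, 7203, 17851]
[period 3]
Births: 4996 × 0.278 = 1389
Band 2: 2378 × 0.961 = 2285
Band 3: 4996 × 0.958 = 4786
Band 4: 8194 × 0.946 = 7752
Band 5: 16948 × 0.94 = 15931
Band 6: 7203 × 0.964 = 6944
End of period: [1389, 2285, 4786, 7752, 15931, 6944]
[period 4]
Births: 2285 × 0.278 = 635
Band 2: 1389 × 0.961 = 1335
Band 3: 2285 × 0.958 = 2189
Band 4: 4786 × 0.946 = 4528
Band 5: 7752 × 0.94 = 7287
Band 6: 15931 × 0.964 = 15357
End of period: [635, 1335, 2189, 4528, 7287, 15357]
Dependents (band 0–14 + band 75–89) = 635 + 15357 = 15992; working-age = 15339; ratio = 15992/15339 × 100 = 104.3

104.3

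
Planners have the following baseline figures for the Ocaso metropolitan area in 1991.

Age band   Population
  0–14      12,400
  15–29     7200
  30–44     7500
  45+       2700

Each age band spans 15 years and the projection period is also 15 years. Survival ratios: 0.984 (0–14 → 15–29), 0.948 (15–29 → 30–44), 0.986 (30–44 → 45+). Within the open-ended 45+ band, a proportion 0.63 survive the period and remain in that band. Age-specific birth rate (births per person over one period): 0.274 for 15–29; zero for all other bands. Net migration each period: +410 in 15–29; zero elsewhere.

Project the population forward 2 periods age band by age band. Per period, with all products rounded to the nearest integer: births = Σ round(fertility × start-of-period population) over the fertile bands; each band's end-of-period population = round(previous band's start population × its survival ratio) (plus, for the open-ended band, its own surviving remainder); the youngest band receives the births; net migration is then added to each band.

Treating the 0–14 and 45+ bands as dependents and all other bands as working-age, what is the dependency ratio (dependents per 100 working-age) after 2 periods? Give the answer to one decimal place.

111.2

Let group 1 be 0–14 through group 4 = 45+.
Period 1:
Births: 7200 × 0.274 = 1973
Group 2: 12400 × 0.984 = 12202
Group 3: 7200 × 0.948 = 6826
Group 4: 7500 × 0.986 + 2700 × 0.63 = 7395 + 1701 = 9096
Net migration: Group 2 + 410 → 12612
End of period: [1973, 12612, 6826, 9096]
Period 2:
Births: 12612 × 0.274 = 3456
Group 2: 1973 × 0.984 = 1941
Group 3: 12612 × 0.948 = 11956
Group 4: 6826 × 0.986 + 9096 × 0.63 = 6730 + 5730 = 12460
Net migration: Group 2 + 410 → 2351
End of period: [3456, 2351, 11956, 12460]
Dependents (band 0–14 + band 45+) = 3456 + 12460 = 15916; working-age = 14307; ratio = 15916/14307 × 100 = 111.2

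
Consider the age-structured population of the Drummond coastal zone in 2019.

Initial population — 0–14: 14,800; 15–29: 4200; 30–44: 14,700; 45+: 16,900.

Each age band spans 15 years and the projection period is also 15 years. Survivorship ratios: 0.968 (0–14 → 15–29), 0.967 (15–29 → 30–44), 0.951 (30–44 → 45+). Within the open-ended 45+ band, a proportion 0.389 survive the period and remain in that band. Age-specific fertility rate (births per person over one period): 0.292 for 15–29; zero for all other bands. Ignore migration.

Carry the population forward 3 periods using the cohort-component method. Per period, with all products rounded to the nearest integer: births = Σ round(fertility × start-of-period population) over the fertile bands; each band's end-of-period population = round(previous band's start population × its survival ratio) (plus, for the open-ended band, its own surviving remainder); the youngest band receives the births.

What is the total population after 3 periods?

23331

Call the groups 1 to 4, youngest first.
Period 1.
Births: 4200 × 0.292 = 1226
Group 2: 14800 × 0.968 = 14326
Group 3: 4200 × 0.967 = 4061
Group 4: 14700 × 0.951 + 16900 × 0.389 = 13980 + 6574 = 20554
End of period: [1226, 14326, 4061, 20554]
Period 2.
Births: 14326 × 0.292 = 4183
Group 2: 1226 × 0.968 = 1187
Group 3: 14326 × 0.967 = 13853
Group 4: 4061 × 0.951 + 20554 × 0.389 = 3862 + 7996 = 11858
End of period: [4183, 1187, 13853, 11858]
Period 3.
Births: 1187 × 0.292 = 347
Group 2: 4183 × 0.968 = 4049
Group 3: 1187 × 0.967 = 1148
Group 4: 13853 × 0.951 + 11858 × 0.389 = 13174 + 4613 = 17787
End of period: [347, 4049, 1148, 17787]
Total after period 3: 347 + 4049 + 1148 + 17787 = 23331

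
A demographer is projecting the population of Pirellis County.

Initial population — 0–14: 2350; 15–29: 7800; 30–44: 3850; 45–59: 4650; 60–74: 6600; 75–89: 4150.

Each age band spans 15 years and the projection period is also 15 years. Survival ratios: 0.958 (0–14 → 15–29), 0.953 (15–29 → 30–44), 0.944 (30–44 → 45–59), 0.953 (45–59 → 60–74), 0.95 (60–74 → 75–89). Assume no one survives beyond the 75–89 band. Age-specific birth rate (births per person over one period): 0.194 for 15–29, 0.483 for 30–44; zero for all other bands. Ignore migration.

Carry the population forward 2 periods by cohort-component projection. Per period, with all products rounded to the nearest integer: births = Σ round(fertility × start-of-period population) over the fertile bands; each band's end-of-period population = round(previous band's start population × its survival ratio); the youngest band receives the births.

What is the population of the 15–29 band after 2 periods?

3231

Numbering the groups 1..6 from youngest to oldest:
Period 1.
Births: 7800 × 0.194 = 1513 ; 3850 × 0.483 = 1860 — total 3373
Group 2: 2350 × 0.958 = 2251
Group 3: 7800 × 0.953 = 7433
Group 4: 3850 × 0.944 = 3634
Group 5: 4650 × 0.953 = 4431
Group 6: 6600 × 0.95 = 6270
Giving 3373 / 2251 / 7433 / 3634 / 4431 / 6270.
Period 2.
Births: 2251 × 0.194 = 437 ; 7433 × 0.483 = 3590 — total 4027
Group 2: 3373 × 0.958 = 3231
Group 3: 2251 × 0.953 = 2145
Group 4: 7433 × 0.944 = 7017
Group 5: 3634 × 0.953 = 3463
Group 6: 4431 × 0.95 = 4209
Giving 4027 / 3231 / 2145 / 7017 / 3463 / 4209.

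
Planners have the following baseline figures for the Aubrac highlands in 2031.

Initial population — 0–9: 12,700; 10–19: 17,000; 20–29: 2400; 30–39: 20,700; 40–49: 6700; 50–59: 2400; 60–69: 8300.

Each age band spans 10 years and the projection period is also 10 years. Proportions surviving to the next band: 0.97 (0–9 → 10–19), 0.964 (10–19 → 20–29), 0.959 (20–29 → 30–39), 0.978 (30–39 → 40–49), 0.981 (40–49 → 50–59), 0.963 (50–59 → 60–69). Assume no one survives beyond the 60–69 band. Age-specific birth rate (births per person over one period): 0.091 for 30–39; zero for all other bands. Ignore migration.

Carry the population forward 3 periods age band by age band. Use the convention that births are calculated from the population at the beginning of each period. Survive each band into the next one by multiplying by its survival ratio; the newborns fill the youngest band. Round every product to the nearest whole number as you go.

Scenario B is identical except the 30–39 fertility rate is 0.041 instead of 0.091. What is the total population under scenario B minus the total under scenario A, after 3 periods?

-1865

(Groups numbered youngest = 1 to oldest = 7.)
Period 1:
Births: 20700 × 0.091 = 1884
Group 2: 12700 × 0.97 = 12319
Group 3: 17000 × 0.964 = 16388
Group 4: 2400 × 0.959 = 2302
Group 5: 20700 × 0.978 = 20245
Group 6: 6700 × 0.981 = 6573
Group 7: 2400 × 0.963 = 2311
Population now: 0–9=1884, 10–19=12319, 20–29=16388, 30–39=2302, 40–49=20245, 50–59=6573, 60–69=2311
Period 2:
Births: 2302 × 0.091 = 209
Group 2: 1884 × 0.97 = 1827
Group 3: 12319 × 0.964 = 11876
Group 4: 16388 × 0.959 = 15716
Group 5: 2302 × 0.978 = 2251
Group 6: 20245 × 0.981 = 19860
Group 7: 6573 × 0.963 = 6330
Population now: 0–9=209, 10–19=1827, 20–29=11876, 30–39=15716, 40–49=2251, 50–59=19860, 60–69=6330
Period 3:
Births: 15716 × 0.091 = 1430
Group 2: 209 × 0.97 = 203
Group 3: 1827 × 0.964 = 1761
Group 4: 11876 × 0.959 = 11389
Group 5: 15716 × 0.978 = 15370
Group 6: 2251 × 0.981 = 2208
Group 7: 19860 × 0.963 = 19125
Population now: 0–9=1430, 10–19=203, 20–29=1761, 30–39=11389, 40–49=15370, 50–59=2208, 60–69=19125
Scenario A total after 3 periods: 51486
Scenario B projection —
Period 1:
Births: 20700 × 0.041 = 849
Group 2: 12700 × 0.97 = 12319
Group 3: 17000 × 0.964 = 16388
Group 4: 2400 × 0.959 = 2302
Group 5: 20700 × 0.978 = 20245
Group 6: 6700 × 0.981 = 6573
Group 7: 2400 × 0.963 = 2311
Population now: 0–9=849, 10–19=12319, 20–29=16388, 30–39=2302, 40–49=20245, 50–59=6573, 60–69=2311
Period 2:
Births: 2302 × 0.041 = 94
Group 2: 849 × 0.97 = 824
Group 3: 12319 × 0.964 = 11876
Group 4: 16388 × 0.959 = 15716
Group 5: 2302 × 0.978 = 2251
Group 6: 20245 × 0.981 = 19860
Group 7: 6573 × 0.963 = 6330
Population now: 0–9=94, 10–19=824, 20–29=11876, 30–39=15716, 40–49=2251, 50–59=19860, 60–69=6330
Period 3:
Births: 15716 × 0.041 = 644
Group 2: 94 × 0.97 = 91
Group 3: 824 × 0.964 = 794
Group 4: 11876 × 0.959 = 11389
Group 5: 15716 × 0.978 = 15370
Group 6: 2251 × 0.981 = 2208
Group 7: 19860 × 0.963 = 19125
Population now: 0–9=644, 10–19=91, 20–29=794, 30–39=11389, 40–49=15370, 50–59=2208, 60–69=19125
Scenario B total after 3 periods: 49621
Difference B − A = 49621 − 51486 = -1865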